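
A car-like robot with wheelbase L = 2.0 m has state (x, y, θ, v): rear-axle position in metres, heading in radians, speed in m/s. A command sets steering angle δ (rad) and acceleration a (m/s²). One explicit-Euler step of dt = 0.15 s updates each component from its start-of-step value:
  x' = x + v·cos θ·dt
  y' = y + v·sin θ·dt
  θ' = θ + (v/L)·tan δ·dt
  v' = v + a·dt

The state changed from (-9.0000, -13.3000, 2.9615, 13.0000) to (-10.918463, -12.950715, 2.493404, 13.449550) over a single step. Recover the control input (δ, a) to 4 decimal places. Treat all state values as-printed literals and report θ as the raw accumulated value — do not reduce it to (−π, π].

δ = -0.4476, a = 2.9970

a = (v'−v)/dt = (0.449550)/0.15 = 2.9970
Δθ = θ'−θ = -0.468096;  (v·dt/L) = 13.0000·0.15/2.0 = 0.975000
tan δ = Δθ·L/(v·dt) = -0.480098  →  δ = -0.4476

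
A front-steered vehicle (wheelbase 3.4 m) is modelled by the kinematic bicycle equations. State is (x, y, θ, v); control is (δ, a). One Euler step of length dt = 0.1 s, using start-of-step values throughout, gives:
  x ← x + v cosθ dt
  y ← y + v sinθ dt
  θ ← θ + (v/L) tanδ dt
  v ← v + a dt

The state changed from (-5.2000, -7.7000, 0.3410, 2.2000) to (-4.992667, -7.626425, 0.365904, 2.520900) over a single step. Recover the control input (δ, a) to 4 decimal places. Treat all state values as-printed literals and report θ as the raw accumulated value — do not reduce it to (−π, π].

δ = 0.3674, a = 3.2090

a = (v'−v)/dt = (0.320900)/0.1 = 3.2090
Δθ = θ'−θ = 0.024904;  (v·dt/L) = 2.2000·0.1/3.4 = 0.064706
tan δ = Δθ·L/(v·dt) = 0.384880  →  δ = 0.3674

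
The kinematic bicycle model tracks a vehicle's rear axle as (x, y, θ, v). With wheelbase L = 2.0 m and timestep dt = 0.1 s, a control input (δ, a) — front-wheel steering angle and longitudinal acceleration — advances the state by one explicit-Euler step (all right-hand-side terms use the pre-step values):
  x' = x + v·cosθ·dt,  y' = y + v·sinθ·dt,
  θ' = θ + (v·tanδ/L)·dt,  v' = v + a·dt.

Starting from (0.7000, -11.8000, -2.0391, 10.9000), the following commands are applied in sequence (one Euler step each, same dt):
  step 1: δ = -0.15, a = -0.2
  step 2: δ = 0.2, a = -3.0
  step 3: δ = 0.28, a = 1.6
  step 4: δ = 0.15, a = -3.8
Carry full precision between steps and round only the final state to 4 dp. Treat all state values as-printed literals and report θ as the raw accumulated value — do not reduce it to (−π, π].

after step 1 (δ=-0.15, a=-0.2): (0.208003, -12.772645, -2.121469, 10.880000)
after step 2 (δ=0.2, a=-3.0): (-0.361304, -13.699810, -2.011194, 10.580000)
after step 3 (δ=0.28, a=1.6): (-0.812329, -14.656857, -1.859078, 10.740000)
after step 4 (δ=0.15, a=-3.8): (-1.117673, -15.686537, -1.777919, 10.360000)

(-1.1177, -15.6865, -1.7779, 10.3600)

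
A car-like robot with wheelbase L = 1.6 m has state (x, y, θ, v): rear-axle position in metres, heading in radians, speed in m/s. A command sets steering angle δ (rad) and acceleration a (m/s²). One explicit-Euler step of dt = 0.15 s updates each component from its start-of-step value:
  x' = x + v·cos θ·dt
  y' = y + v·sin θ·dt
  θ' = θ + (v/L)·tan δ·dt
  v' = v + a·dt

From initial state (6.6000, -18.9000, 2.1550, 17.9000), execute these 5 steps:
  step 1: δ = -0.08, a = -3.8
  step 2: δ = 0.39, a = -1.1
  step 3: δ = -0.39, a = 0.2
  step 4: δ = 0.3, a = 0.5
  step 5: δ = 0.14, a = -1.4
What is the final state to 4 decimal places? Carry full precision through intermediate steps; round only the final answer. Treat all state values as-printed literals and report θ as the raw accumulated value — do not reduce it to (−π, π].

(-1.5756, -9.3790, 2.7536, 17.0600)

after step 1 (δ=-0.08, a=-3.8): (5.119128, -16.660303, 2.020463, 17.330000)
after step 2 (δ=0.39, a=-1.1): (3.989215, -14.319214, 2.688299, 17.165000)
after step 3 (δ=-0.39, a=0.2): (1.674491, -13.191656, 2.026821, 17.195000)
after step 4 (δ=0.3, a=0.5): (0.538633, -10.875979, 2.525481, 17.270000)
after step 5 (δ=0.14, a=-1.4): (-1.575556, -9.379017, 2.753642, 17.060000)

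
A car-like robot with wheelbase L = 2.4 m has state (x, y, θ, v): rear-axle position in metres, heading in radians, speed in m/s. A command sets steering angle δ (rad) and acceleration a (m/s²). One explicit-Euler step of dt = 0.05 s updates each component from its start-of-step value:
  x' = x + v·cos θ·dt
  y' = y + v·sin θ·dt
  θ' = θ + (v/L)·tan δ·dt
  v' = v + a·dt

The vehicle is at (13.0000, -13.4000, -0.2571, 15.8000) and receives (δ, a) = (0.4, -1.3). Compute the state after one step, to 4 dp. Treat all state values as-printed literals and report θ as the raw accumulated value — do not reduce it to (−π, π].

x' = 13.0000 + 15.8000·cos(-0.2571)·0.05 = 13.7640
y' = -13.4000 + 15.8000·sin(-0.2571)·0.05 = -13.6009
θ' = -0.2571 + (15.8000/2.4)·tan(0.4)·0.05 = -0.1179
v' = 15.8000 − 1.3000·0.05 = 15.7350

(13.7640, -13.6009, -0.1179, 15.7350)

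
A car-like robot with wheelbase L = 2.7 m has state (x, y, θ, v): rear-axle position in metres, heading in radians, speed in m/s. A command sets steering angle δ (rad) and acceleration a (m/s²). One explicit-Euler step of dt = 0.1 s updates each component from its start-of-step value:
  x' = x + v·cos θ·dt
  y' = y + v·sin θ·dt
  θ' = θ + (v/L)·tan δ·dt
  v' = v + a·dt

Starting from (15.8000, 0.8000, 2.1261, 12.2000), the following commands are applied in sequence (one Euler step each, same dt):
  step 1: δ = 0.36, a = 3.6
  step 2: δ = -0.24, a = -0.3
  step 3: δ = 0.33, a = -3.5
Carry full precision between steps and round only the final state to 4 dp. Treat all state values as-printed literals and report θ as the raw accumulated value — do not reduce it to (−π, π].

after step 1 (δ=0.36, a=3.6): (15.156814, 1.836683, 2.296178, 12.560000)
after step 2 (δ=-0.24, a=-0.3): (14.323557, 2.776480, 2.182340, 12.530000)
after step 3 (δ=0.33, a=-3.5): (13.604170, 3.802390, 2.341297, 12.180000)

(13.6042, 3.8024, 2.3413, 12.1800)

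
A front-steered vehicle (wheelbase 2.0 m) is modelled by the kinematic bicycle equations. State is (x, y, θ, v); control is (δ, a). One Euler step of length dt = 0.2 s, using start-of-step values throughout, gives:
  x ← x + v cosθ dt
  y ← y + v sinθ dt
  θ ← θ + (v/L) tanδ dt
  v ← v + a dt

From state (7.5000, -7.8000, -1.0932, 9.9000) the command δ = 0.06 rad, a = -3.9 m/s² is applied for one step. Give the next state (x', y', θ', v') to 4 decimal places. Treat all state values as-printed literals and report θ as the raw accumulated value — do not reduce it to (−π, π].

(8.4101, -9.5584, -1.0337, 9.1200)

x' = 7.5000 + 9.9000·cos(-1.0932)·0.2 = 8.4101
y' = -7.8000 + 9.9000·sin(-1.0932)·0.2 = -9.5584
θ' = -1.0932 + (9.9000/2.0)·tan(0.06)·0.2 = -1.0337
v' = 9.9000 − 3.9000·0.2 = 9.1200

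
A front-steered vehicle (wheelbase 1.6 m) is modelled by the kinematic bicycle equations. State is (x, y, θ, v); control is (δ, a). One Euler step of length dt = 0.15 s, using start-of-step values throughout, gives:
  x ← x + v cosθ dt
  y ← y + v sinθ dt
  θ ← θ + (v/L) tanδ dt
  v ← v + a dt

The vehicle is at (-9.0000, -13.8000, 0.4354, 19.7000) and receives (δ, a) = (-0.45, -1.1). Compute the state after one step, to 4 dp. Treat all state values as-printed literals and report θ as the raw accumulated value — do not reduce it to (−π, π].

(-6.3207, -12.5537, -0.4567, 19.5350)

x' = -9.0000 + 19.7000·cos(0.4354)·0.15 = -6.3207
y' = -13.8000 + 19.7000·sin(0.4354)·0.15 = -12.5537
θ' = 0.4354 + (19.7000/1.6)·tan(-0.45)·0.15 = -0.4567
v' = 19.7000 − 1.1000·0.15 = 19.5350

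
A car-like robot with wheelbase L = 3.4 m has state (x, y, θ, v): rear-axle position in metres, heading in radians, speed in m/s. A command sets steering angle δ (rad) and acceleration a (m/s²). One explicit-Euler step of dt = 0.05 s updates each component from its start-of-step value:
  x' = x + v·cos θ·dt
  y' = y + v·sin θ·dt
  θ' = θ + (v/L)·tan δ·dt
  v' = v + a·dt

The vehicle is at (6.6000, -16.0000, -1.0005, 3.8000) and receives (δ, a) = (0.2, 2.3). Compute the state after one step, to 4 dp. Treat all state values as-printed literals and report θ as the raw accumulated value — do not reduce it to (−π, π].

x' = 6.6000 + 3.8000·cos(-1.0005)·0.05 = 6.7026
y' = -16.0000 + 3.8000·sin(-1.0005)·0.05 = -16.1599
θ' = -1.0005 + (3.8000/3.4)·tan(0.2)·0.05 = -0.9892
v' = 3.8000 + 2.3000·0.05 = 3.9150

(6.7026, -16.1599, -0.9892, 3.9150)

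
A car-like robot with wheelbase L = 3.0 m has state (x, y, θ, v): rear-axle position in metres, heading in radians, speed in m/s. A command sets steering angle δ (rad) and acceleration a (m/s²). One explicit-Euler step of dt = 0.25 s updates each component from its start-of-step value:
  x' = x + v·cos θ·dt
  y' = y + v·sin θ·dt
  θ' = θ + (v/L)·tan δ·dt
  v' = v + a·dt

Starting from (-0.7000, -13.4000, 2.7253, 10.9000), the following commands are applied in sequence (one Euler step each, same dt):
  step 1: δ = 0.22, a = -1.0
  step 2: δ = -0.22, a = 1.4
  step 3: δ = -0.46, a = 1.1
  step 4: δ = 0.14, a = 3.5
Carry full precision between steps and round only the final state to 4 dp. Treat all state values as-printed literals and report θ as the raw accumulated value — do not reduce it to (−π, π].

after step 1 (δ=0.22, a=-1.0): (-3.192270, -12.298085, 2.928421, 10.650000)
after step 2 (δ=-0.22, a=1.4): (-5.794504, -11.734804, 2.729959, 11.000000)
after step 3 (δ=-0.46, a=1.1): (-8.314791, -10.634509, 2.275797, 11.275000)
after step 4 (δ=0.14, a=3.5): (-10.141439, -8.487718, 2.408205, 12.150000)

(-10.1414, -8.4877, 2.4082, 12.1500)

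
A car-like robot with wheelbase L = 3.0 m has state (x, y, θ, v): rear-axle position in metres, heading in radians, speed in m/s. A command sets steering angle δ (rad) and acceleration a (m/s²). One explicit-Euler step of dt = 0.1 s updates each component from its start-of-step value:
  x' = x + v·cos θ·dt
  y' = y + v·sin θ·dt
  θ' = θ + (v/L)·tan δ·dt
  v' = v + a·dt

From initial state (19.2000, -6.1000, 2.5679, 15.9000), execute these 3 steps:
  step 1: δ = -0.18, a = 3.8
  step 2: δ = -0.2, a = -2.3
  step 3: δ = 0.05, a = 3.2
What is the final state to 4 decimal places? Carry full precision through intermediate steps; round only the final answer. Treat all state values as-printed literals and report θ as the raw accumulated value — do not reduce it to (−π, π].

after step 1 (δ=-0.18, a=3.8): (17.864555, -5.237048, 2.471456, 16.280000)
after step 2 (δ=-0.2, a=-2.3): (16.588631, -4.225908, 2.361452, 16.050000)
after step 3 (δ=0.05, a=3.2): (15.447774, -3.096985, 2.388224, 16.370000)

(15.4478, -3.0970, 2.3882, 16.3700)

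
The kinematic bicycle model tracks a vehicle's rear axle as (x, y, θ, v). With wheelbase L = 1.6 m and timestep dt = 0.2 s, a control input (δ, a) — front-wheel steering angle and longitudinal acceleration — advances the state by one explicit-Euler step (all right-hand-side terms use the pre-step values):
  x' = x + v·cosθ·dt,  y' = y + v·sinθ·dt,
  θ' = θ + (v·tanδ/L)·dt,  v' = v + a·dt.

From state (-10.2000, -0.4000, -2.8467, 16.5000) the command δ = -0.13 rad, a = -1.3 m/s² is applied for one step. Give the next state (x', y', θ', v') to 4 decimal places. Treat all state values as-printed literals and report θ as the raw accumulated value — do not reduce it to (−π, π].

(-13.3576, -1.3591, -3.1163, 16.2400)

x' = -10.2000 + 16.5000·cos(-2.8467)·0.2 = -13.3576
y' = -0.4000 + 16.5000·sin(-2.8467)·0.2 = -1.3591
θ' = -2.8467 + (16.5000/1.6)·tan(-0.13)·0.2 = -3.1163
v' = 16.5000 − 1.3000·0.2 = 16.2400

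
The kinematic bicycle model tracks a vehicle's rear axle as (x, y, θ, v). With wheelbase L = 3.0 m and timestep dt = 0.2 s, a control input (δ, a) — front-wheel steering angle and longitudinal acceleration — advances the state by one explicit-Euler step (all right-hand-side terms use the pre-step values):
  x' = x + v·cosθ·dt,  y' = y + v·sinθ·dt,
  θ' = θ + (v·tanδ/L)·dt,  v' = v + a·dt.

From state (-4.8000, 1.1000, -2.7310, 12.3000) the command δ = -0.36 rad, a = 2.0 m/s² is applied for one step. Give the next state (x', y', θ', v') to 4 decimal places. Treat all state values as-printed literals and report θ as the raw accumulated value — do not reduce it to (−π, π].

x' = -4.8000 + 12.3000·cos(-2.7310)·0.2 = -7.0555
y' = 1.1000 + 12.3000·sin(-2.7310)·0.2 = 0.1181
θ' = -2.7310 + (12.3000/3.0)·tan(-0.36)·0.2 = -3.0397
v' = 12.3000 + 2.0000·0.2 = 12.7000

(-7.0555, 0.1181, -3.0397, 12.7000)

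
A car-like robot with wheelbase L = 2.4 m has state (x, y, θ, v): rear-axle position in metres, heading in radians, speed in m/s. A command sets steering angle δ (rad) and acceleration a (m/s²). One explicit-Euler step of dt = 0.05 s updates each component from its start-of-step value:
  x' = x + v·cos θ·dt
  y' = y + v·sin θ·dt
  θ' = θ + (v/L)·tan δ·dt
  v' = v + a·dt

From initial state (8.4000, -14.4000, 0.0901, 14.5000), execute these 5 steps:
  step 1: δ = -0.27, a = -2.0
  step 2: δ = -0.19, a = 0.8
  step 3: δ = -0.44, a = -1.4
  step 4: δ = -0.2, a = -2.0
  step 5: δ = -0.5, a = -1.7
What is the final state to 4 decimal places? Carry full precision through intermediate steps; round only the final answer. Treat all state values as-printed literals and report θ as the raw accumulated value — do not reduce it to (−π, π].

(11.9590, -14.6837, -0.4159, 14.1850)

after step 1 (δ=-0.27, a=-2.0): (9.122059, -14.334766, 0.006496, 14.400000)
after step 2 (δ=-0.19, a=0.8): (9.842044, -14.330089, -0.051200, 14.440000)
after step 3 (δ=-0.44, a=-1.4): (10.563098, -14.367039, -0.192826, 14.370000)
after step 4 (δ=-0.2, a=-2.0): (11.268282, -14.504728, -0.253513, 14.270000)
after step 5 (δ=-0.5, a=-1.7): (11.958976, -14.683678, -0.415924, 14.185000)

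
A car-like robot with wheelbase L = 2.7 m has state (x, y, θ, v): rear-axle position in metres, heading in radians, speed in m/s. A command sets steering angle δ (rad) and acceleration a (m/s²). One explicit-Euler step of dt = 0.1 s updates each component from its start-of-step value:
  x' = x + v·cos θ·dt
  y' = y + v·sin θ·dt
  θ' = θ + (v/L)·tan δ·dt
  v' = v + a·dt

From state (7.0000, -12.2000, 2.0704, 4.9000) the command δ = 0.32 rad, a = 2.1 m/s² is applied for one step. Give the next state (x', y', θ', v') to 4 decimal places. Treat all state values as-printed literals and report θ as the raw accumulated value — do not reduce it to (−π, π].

x' = 7.0000 + 4.9000·cos(2.0704)·0.1 = 6.7653
y' = -12.2000 + 4.9000·sin(2.0704)·0.1 = -11.7699
θ' = 2.0704 + (4.9000/2.7)·tan(0.32)·0.1 = 2.1305
v' = 4.9000 + 2.1000·0.1 = 5.1100

(6.7653, -11.7699, 2.1305, 5.1100)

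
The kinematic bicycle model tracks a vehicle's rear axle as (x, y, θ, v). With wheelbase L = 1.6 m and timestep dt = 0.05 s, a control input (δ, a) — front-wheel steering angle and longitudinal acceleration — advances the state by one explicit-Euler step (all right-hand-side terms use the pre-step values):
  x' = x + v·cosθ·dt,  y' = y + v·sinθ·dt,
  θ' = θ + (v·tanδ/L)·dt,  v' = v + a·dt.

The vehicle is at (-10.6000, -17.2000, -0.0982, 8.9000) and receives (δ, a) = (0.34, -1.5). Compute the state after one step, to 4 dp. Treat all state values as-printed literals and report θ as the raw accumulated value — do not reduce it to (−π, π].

(-10.1571, -17.2436, 0.0002, 8.8250)

x' = -10.6000 + 8.9000·cos(-0.0982)·0.05 = -10.1571
y' = -17.2000 + 8.9000·sin(-0.0982)·0.05 = -17.2436
θ' = -0.0982 + (8.9000/1.6)·tan(0.34)·0.05 = 0.0002
v' = 8.9000 − 1.5000·0.05 = 8.8250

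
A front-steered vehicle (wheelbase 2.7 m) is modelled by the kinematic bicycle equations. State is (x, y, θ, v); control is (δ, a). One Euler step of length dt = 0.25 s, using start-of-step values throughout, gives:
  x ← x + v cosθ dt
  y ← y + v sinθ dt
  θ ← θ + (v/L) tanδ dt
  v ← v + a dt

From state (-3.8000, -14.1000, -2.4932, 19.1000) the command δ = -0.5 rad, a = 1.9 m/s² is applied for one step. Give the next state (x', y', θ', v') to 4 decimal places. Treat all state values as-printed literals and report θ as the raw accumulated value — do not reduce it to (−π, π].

(-7.6059, -16.9837, -3.4593, 19.5750)

x' = -3.8000 + 19.1000·cos(-2.4932)·0.25 = -7.6059
y' = -14.1000 + 19.1000·sin(-2.4932)·0.25 = -16.9837
θ' = -2.4932 + (19.1000/2.7)·tan(-0.5)·0.25 = -3.4593
v' = 19.1000 + 1.9000·0.25 = 19.5750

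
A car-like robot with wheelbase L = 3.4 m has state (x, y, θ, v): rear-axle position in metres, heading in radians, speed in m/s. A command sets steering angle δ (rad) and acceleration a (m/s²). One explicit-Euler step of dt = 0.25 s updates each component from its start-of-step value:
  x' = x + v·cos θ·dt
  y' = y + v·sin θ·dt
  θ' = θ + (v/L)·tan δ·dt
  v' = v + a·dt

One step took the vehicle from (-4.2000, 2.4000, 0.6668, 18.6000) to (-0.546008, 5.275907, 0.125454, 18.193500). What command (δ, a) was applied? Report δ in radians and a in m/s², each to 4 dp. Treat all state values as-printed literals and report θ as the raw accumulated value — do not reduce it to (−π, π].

a = (v'−v)/dt = (-0.406500)/0.25 = -1.6260
Δθ = θ'−θ = -0.541346;  (v·dt/L) = 18.6000·0.25/3.4 = 1.367647
tan δ = Δθ·L/(v·dt) = -0.395823  →  δ = -0.3769

δ = -0.3769, a = -1.6260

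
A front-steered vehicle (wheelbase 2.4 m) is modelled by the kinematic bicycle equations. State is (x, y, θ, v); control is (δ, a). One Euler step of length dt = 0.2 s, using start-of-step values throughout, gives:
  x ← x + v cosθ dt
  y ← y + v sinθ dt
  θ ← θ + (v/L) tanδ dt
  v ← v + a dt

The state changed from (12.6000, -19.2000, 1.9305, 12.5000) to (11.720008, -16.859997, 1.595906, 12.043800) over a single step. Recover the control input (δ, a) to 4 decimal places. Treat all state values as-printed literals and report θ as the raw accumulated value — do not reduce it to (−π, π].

a = (v'−v)/dt = (-0.456200)/0.2 = -2.2810
Δθ = θ'−θ = -0.334594;  (v·dt/L) = 12.5000·0.2/2.4 = 1.041667
tan δ = Δθ·L/(v·dt) = -0.321210  →  δ = -0.3108

δ = -0.3108, a = -2.2810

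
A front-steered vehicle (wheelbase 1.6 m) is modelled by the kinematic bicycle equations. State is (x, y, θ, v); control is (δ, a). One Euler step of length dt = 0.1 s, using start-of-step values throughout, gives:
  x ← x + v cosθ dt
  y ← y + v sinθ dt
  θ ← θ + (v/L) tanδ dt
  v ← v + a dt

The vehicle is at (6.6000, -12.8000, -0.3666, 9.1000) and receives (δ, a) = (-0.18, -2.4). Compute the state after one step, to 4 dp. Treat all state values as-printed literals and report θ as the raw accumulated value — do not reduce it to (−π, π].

(7.4495, -13.1262, -0.4701, 8.8600)

x' = 6.6000 + 9.1000·cos(-0.3666)·0.1 = 7.4495
y' = -12.8000 + 9.1000·sin(-0.3666)·0.1 = -13.1262
θ' = -0.3666 + (9.1000/1.6)·tan(-0.18)·0.1 = -0.4701
v' = 9.1000 − 2.4000·0.1 = 8.8600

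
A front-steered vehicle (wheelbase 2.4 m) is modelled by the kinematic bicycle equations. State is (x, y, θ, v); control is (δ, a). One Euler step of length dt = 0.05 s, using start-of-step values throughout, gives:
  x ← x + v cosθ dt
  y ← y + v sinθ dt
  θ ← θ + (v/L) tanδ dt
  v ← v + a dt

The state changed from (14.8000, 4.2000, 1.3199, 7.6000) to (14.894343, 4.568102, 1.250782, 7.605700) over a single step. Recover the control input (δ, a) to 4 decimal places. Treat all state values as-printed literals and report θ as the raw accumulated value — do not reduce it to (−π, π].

δ = -0.4116, a = 0.1140

a = (v'−v)/dt = (0.005700)/0.05 = 0.1140
Δθ = θ'−θ = -0.069118;  (v·dt/L) = 7.6000·0.05/2.4 = 0.158333
tan δ = Δθ·L/(v·dt) = -0.436535  →  δ = -0.4116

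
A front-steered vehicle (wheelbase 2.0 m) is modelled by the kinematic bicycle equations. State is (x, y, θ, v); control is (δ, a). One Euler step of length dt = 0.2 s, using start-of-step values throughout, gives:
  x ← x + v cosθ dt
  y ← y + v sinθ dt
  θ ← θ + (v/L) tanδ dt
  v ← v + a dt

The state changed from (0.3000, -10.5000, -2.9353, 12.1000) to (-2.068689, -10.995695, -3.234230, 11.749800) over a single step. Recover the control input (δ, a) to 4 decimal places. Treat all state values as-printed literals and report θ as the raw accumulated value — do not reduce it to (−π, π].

a = (v'−v)/dt = (-0.350200)/0.2 = -1.7510
Δθ = θ'−θ = -0.298930;  (v·dt/L) = 12.1000·0.2/2.0 = 1.210000
tan δ = Δθ·L/(v·dt) = -0.247050  →  δ = -0.2422

δ = -0.2422, a = -1.7510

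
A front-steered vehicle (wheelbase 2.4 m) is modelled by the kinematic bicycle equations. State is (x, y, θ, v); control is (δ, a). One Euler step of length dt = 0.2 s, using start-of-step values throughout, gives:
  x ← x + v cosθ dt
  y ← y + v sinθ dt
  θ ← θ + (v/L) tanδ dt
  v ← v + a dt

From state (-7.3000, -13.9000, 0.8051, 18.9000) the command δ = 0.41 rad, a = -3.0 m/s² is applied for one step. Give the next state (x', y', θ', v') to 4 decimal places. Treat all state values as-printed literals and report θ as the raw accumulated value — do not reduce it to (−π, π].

x' = -7.3000 + 18.9000·cos(0.8051)·0.2 = -4.6803
y' = -13.9000 + 18.9000·sin(0.8051)·0.2 = -11.1750
θ' = 0.8051 + (18.9000/2.4)·tan(0.41)·0.2 = 1.4896
v' = 18.9000 − 3.0000·0.2 = 18.3000

(-4.6803, -11.1750, 1.4896, 18.3000)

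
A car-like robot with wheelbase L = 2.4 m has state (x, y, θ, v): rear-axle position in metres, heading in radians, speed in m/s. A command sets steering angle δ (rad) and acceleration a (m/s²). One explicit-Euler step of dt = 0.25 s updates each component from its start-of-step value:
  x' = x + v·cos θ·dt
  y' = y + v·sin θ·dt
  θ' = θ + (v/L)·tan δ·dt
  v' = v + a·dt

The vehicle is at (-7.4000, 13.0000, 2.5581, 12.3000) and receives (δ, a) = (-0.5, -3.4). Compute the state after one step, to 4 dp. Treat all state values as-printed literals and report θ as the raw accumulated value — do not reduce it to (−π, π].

x' = -7.4000 + 12.3000·cos(2.5581)·0.25 = -9.9662
y' = 13.0000 + 12.3000·sin(2.5581)·0.25 = 14.6941
θ' = 2.5581 + (12.3000/2.4)·tan(-0.5)·0.25 = 1.8581
v' = 12.3000 − 3.4000·0.25 = 11.4500

(-9.9662, 14.6941, 1.8581, 11.4500)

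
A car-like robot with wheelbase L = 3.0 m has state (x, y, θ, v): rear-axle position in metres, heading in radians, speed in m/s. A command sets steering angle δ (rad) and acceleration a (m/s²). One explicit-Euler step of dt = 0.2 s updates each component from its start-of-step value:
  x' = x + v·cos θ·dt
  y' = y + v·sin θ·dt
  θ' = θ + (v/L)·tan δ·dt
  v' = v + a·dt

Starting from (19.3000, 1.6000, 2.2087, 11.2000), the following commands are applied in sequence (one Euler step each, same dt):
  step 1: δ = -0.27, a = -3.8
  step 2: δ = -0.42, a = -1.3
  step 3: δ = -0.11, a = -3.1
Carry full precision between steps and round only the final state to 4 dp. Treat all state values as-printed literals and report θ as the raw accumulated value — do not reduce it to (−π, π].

(16.8486, 7.3176, 1.6163, 9.5600)

after step 1 (δ=-0.27, a=-3.8): (17.966052, 3.399495, 2.002054, 10.440000)
after step 2 (δ=-0.42, a=-1.3): (17.093239, 5.296319, 1.691239, 10.180000)
after step 3 (δ=-0.11, a=-3.1): (16.848610, 7.317569, 1.616284, 9.560000)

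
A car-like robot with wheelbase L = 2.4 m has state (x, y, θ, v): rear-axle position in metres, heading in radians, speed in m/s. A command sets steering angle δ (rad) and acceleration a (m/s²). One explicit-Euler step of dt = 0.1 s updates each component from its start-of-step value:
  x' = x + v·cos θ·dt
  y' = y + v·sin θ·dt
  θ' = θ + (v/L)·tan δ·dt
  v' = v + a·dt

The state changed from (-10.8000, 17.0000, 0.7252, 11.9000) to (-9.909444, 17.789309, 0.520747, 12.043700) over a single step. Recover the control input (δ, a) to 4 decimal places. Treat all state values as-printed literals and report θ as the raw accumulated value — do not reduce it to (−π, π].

a = (v'−v)/dt = (0.143700)/0.1 = 1.4370
Δθ = θ'−θ = -0.204453;  (v·dt/L) = 11.9000·0.1/2.4 = 0.495833
tan δ = Δθ·L/(v·dt) = -0.412342  →  δ = -0.3911

δ = -0.3911, a = 1.4370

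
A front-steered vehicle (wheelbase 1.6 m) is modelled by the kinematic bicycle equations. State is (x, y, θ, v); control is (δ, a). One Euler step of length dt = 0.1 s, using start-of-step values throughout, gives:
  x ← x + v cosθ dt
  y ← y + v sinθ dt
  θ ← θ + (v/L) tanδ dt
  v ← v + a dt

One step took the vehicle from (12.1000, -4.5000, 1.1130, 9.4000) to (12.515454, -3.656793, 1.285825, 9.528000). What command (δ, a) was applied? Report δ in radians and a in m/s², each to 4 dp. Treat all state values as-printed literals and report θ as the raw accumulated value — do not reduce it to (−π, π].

a = (v'−v)/dt = (0.128000)/0.1 = 1.2800
Δθ = θ'−θ = 0.172825;  (v·dt/L) = 9.4000·0.1/1.6 = 0.587500
tan δ = Δθ·L/(v·dt) = 0.294170  →  δ = 0.2861

δ = 0.2861, a = 1.2800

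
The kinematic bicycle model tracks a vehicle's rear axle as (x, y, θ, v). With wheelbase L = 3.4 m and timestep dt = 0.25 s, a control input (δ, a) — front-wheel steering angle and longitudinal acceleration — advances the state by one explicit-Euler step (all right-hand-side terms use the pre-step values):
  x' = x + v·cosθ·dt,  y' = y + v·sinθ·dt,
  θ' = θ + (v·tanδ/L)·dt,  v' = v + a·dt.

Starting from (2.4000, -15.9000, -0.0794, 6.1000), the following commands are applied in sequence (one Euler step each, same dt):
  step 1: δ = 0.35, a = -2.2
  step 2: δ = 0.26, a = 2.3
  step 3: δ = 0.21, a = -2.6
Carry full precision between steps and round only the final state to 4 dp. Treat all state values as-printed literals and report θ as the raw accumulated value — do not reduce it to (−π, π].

after step 1 (δ=0.35, a=-2.2): (3.920195, -16.020958, 0.084326, 5.550000)
after step 2 (δ=0.26, a=2.3): (5.302765, -15.904094, 0.192886, 6.125000)
after step 3 (δ=0.21, a=-2.6): (6.805618, -15.610565, 0.288879, 5.475000)

(6.8056, -15.6106, 0.2889, 5.4750)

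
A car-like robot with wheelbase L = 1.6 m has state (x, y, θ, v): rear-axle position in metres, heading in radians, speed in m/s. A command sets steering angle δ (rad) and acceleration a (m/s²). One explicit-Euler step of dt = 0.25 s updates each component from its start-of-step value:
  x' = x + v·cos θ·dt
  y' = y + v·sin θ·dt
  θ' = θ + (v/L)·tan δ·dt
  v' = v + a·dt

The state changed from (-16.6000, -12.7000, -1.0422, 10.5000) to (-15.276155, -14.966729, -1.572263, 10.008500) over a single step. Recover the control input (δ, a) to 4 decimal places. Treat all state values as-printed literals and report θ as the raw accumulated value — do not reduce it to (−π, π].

δ = -0.3125, a = -1.9660

a = (v'−v)/dt = (-0.491500)/0.25 = -1.9660
Δθ = θ'−θ = -0.530063;  (v·dt/L) = 10.5000·0.25/1.6 = 1.640625
tan δ = Δθ·L/(v·dt) = -0.323086  →  δ = -0.3125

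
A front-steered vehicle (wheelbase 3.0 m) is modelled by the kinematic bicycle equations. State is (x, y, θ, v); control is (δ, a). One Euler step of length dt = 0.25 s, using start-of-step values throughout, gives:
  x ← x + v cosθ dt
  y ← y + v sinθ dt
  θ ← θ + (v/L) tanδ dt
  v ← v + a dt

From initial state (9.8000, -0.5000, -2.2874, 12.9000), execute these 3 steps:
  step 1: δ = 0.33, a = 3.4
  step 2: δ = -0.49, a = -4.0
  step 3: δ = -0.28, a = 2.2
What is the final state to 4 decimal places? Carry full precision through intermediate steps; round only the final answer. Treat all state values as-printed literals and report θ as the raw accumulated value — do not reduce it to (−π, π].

after step 1 (δ=0.33, a=3.4): (7.681731, -2.931782, -1.919186, 13.750000)
after step 2 (δ=-0.49, a=-4.0): (6.508222, -6.162770, -2.530360, 12.750000)
after step 3 (δ=-0.28, a=2.2): (3.897848, -7.992005, -2.835886, 13.300000)

(3.8978, -7.9920, -2.8359, 13.3000)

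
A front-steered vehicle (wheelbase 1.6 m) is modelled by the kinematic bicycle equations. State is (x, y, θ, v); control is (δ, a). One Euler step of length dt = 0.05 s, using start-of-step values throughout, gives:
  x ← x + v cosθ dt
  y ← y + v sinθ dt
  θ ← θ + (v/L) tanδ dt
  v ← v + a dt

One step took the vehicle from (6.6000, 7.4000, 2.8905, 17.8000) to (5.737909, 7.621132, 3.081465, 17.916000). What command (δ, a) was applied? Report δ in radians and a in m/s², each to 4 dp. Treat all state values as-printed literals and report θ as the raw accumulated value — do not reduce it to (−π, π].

δ = 0.3307, a = 2.3200

a = (v'−v)/dt = (0.116000)/0.05 = 2.3200
Δθ = θ'−θ = 0.190965;  (v·dt/L) = 17.8000·0.05/1.6 = 0.556250
tan δ = Δθ·L/(v·dt) = 0.343308  →  δ = 0.3307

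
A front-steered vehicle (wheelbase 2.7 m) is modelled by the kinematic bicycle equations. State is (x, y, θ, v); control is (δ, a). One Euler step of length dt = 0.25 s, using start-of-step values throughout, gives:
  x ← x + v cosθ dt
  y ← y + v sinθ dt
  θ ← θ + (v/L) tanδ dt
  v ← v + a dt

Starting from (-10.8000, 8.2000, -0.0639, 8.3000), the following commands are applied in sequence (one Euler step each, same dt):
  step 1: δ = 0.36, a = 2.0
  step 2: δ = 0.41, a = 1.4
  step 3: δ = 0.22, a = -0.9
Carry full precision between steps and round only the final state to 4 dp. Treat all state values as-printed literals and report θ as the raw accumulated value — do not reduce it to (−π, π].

after step 1 (δ=0.36, a=2.0): (-8.729235, 8.067498, 0.225373, 8.800000)
after step 2 (δ=0.41, a=1.4): (-6.584871, 8.559131, 0.579517, 9.150000)
after step 3 (δ=0.22, a=-0.9): (-4.670857, 9.811810, 0.768972, 8.925000)

(-4.6709, 9.8118, 0.7690, 8.9250)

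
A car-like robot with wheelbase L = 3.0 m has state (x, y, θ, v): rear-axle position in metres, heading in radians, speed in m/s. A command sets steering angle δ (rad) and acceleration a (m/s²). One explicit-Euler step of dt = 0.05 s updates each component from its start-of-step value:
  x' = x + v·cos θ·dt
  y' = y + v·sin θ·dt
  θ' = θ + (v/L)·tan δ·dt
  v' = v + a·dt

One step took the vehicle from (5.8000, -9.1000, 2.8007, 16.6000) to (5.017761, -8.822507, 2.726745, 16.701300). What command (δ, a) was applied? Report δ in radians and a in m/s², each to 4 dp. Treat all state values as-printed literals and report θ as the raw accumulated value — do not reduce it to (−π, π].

δ = -0.2612, a = 2.0260

a = (v'−v)/dt = (0.101300)/0.05 = 2.0260
Δθ = θ'−θ = -0.073955;  (v·dt/L) = 16.6000·0.05/3.0 = 0.276667
tan δ = Δθ·L/(v·dt) = -0.267307  →  δ = -0.2612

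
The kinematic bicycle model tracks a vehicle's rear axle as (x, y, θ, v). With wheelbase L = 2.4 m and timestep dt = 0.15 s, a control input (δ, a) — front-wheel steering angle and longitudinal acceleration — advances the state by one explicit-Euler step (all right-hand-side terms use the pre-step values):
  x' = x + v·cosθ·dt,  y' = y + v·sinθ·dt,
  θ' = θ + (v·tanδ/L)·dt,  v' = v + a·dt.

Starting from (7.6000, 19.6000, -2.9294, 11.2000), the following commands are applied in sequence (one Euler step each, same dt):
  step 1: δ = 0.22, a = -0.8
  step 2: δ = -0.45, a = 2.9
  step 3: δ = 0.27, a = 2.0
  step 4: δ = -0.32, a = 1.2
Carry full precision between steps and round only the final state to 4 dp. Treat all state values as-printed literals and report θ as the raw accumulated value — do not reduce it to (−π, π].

after step 1 (δ=0.22, a=-0.8): (5.957680, 19.246185, -2.772866, 11.080000)
after step 2 (δ=-0.45, a=2.9): (4.407388, 18.647155, -3.107382, 11.515000)
after step 3 (δ=0.27, a=2.0): (2.681148, 18.588076, -2.908203, 11.815000)
after step 4 (δ=-0.32, a=1.2): (0.956948, 18.178196, -3.152913, 11.995000)

(0.9569, 18.1782, -3.1529, 11.9950)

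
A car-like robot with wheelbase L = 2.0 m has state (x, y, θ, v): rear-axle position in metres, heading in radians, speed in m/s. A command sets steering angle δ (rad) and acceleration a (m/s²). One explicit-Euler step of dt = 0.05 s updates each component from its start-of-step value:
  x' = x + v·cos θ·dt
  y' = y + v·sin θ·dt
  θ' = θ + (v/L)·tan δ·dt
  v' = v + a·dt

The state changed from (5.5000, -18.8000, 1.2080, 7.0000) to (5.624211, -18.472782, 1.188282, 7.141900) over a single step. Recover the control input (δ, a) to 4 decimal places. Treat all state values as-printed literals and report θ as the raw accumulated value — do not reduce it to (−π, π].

δ = -0.1122, a = 2.8380

a = (v'−v)/dt = (0.141900)/0.05 = 2.8380
Δθ = θ'−θ = -0.019718;  (v·dt/L) = 7.0000·0.05/2.0 = 0.175000
tan δ = Δθ·L/(v·dt) = -0.112674  →  δ = -0.1122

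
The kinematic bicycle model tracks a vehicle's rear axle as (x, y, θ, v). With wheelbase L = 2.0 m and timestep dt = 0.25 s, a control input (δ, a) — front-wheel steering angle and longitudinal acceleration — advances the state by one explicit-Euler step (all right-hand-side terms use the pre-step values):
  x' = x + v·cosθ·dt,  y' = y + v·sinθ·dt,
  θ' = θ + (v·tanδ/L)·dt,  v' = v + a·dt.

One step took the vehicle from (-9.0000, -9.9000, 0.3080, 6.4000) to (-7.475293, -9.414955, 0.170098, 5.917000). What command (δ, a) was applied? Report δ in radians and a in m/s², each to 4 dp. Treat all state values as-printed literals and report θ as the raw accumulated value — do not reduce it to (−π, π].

δ = -0.1707, a = -1.9320

a = (v'−v)/dt = (-0.483000)/0.25 = -1.9320
Δθ = θ'−θ = -0.137902;  (v·dt/L) = 6.4000·0.25/2.0 = 0.800000
tan δ = Δθ·L/(v·dt) = -0.172377  →  δ = -0.1707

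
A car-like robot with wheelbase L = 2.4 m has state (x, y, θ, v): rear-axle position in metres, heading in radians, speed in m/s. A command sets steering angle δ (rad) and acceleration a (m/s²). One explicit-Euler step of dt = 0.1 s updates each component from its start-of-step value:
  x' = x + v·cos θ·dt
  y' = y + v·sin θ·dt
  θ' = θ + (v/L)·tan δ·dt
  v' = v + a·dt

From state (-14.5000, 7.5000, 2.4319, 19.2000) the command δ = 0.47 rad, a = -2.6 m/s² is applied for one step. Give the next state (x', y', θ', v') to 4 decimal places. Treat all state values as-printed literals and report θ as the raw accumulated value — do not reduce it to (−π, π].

x' = -14.5000 + 19.2000·cos(2.4319)·0.1 = -15.9564
y' = 7.5000 + 19.2000·sin(2.4319)·0.1 = 8.7511
θ' = 2.4319 + (19.2000/2.4)·tan(0.47)·0.1 = 2.8383
v' = 19.2000 − 2.6000·0.1 = 18.9400

(-15.9564, 8.7511, 2.8383, 18.9400)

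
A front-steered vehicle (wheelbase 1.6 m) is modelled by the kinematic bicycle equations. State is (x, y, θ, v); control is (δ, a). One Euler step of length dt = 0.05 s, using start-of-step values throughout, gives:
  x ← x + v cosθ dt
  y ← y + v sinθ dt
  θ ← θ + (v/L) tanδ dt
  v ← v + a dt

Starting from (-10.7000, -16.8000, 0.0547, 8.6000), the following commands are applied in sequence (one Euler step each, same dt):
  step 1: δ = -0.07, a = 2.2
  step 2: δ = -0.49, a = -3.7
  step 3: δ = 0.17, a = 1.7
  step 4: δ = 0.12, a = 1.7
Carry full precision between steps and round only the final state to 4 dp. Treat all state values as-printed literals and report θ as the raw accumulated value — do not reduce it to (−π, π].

(-8.9821, -16.8347, -0.0312, 8.6950)

after step 1 (δ=-0.07, a=2.2): (-10.270643, -16.776491, 0.035857, 8.710000)
after step 2 (δ=-0.49, a=-3.7): (-9.835423, -16.760878, -0.109325, 8.525000)
after step 3 (δ=0.17, a=1.7): (-9.411718, -16.807385, -0.063594, 8.610000)
after step 4 (δ=0.12, a=1.7): (-8.982088, -16.834744, -0.031151, 8.695000)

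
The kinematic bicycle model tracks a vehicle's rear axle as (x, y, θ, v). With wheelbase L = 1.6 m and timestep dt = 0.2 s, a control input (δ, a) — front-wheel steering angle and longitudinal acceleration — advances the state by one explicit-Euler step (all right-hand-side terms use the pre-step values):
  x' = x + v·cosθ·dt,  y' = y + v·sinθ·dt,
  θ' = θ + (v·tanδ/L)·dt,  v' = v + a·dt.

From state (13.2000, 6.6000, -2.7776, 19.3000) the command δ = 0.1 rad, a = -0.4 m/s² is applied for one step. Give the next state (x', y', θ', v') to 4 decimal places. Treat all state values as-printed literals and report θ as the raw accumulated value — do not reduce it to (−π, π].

(9.5929, 5.2258, -2.5355, 19.2200)

x' = 13.2000 + 19.3000·cos(-2.7776)·0.2 = 9.5929
y' = 6.6000 + 19.3000·sin(-2.7776)·0.2 = 5.2258
θ' = -2.7776 + (19.3000/1.6)·tan(0.1)·0.2 = -2.5355
v' = 19.3000 − 0.4000·0.2 = 19.2200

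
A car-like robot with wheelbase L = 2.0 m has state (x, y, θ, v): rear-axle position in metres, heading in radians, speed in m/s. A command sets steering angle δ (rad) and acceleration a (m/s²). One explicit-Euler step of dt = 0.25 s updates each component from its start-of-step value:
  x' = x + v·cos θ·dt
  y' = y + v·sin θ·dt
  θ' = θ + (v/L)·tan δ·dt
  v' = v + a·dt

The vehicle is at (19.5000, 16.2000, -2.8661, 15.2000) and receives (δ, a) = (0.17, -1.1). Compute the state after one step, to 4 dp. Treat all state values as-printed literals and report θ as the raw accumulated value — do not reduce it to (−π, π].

x' = 19.5000 + 15.2000·cos(-2.8661)·0.25 = 15.8433
y' = 16.2000 + 15.2000·sin(-2.8661)·0.25 = 15.1663
θ' = -2.8661 + (15.2000/2.0)·tan(0.17)·0.25 = -2.5400
v' = 15.2000 − 1.1000·0.25 = 14.9250

(15.8433, 15.1663, -2.5400, 14.9250)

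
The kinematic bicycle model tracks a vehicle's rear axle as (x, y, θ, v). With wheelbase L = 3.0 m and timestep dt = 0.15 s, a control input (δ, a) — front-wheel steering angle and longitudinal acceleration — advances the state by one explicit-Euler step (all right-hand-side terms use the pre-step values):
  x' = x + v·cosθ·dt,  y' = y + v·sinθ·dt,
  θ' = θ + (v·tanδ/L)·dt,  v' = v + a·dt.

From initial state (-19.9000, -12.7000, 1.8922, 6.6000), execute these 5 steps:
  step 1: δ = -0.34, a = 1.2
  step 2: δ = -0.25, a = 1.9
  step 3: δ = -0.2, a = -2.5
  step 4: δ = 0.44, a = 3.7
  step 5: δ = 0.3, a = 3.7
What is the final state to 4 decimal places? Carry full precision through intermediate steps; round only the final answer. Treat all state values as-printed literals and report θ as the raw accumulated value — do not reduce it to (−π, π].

(-20.8111, -7.6459, 1.8868, 7.8000)

after step 1 (δ=-0.34, a=1.2): (-20.212740, -11.760695, 1.775467, 6.780000)
after step 2 (δ=-0.25, a=1.9): (-20.419439, -10.764922, 1.688906, 7.065000)
after step 3 (δ=-0.2, a=-2.5): (-20.544315, -9.712555, 1.617299, 6.690000)
after step 4 (δ=0.44, a=3.7): (-20.590963, -8.710140, 1.774775, 7.245000)
after step 5 (δ=0.3, a=3.7): (-20.811103, -7.645920, 1.886832, 7.800000)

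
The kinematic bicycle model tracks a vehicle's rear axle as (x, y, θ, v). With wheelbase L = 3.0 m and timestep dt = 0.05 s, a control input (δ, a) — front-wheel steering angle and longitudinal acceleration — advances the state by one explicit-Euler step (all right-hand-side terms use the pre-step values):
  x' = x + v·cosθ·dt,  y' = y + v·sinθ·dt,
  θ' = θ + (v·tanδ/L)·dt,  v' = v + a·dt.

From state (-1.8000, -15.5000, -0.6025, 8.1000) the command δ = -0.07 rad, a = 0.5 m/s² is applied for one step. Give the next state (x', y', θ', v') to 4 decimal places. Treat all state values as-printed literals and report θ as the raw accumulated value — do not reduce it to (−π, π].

x' = -1.8000 + 8.1000·cos(-0.6025)·0.05 = -1.4663
y' = -15.5000 + 8.1000·sin(-0.6025)·0.05 = -15.7295
θ' = -0.6025 + (8.1000/3.0)·tan(-0.07)·0.05 = -0.6120
v' = 8.1000 + 0.5000·0.05 = 8.1250

(-1.4663, -15.7295, -0.6120, 8.1250)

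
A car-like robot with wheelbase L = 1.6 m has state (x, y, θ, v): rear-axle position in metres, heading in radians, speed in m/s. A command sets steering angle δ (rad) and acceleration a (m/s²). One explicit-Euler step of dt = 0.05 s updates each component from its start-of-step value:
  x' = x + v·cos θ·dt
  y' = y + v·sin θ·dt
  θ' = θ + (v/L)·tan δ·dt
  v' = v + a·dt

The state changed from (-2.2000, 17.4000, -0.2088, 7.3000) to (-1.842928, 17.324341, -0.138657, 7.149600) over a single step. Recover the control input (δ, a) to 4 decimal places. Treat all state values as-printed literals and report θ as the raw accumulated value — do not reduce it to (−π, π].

δ = 0.2983, a = -3.0080

a = (v'−v)/dt = (-0.150400)/0.05 = -3.0080
Δθ = θ'−θ = 0.070143;  (v·dt/L) = 7.3000·0.05/1.6 = 0.228125
tan δ = Δθ·L/(v·dt) = 0.307476  →  δ = 0.2983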